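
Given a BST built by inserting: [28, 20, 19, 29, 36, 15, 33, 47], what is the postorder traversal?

Tree insertion order: [28, 20, 19, 29, 36, 15, 33, 47]
Tree (level-order array): [28, 20, 29, 19, None, None, 36, 15, None, 33, 47]
Postorder traversal: [15, 19, 20, 33, 47, 36, 29, 28]


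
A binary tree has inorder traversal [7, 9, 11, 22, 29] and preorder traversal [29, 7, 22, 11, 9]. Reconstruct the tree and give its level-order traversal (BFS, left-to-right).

Inorder:  [7, 9, 11, 22, 29]
Preorder: [29, 7, 22, 11, 9]
Algorithm: preorder visits root first, so consume preorder in order;
for each root, split the current inorder slice at that value into
left-subtree inorder and right-subtree inorder, then recurse.
Recursive splits:
  root=29; inorder splits into left=[7, 9, 11, 22], right=[]
  root=7; inorder splits into left=[], right=[9, 11, 22]
  root=22; inorder splits into left=[9, 11], right=[]
  root=11; inorder splits into left=[9], right=[]
  root=9; inorder splits into left=[], right=[]
Reconstructed level-order: [29, 7, 22, 11, 9]


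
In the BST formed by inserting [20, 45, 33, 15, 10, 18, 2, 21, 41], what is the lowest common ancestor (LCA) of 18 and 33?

Tree insertion order: [20, 45, 33, 15, 10, 18, 2, 21, 41]
Tree (level-order array): [20, 15, 45, 10, 18, 33, None, 2, None, None, None, 21, 41]
In a BST, the LCA of p=18, q=33 is the first node v on the
root-to-leaf path with p <= v <= q (go left if both < v, right if both > v).
Walk from root:
  at 20: 18 <= 20 <= 33, this is the LCA
LCA = 20


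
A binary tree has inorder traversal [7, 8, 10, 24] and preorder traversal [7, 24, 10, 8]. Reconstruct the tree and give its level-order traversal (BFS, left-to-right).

Inorder:  [7, 8, 10, 24]
Preorder: [7, 24, 10, 8]
Algorithm: preorder visits root first, so consume preorder in order;
for each root, split the current inorder slice at that value into
left-subtree inorder and right-subtree inorder, then recurse.
Recursive splits:
  root=7; inorder splits into left=[], right=[8, 10, 24]
  root=24; inorder splits into left=[8, 10], right=[]
  root=10; inorder splits into left=[8], right=[]
  root=8; inorder splits into left=[], right=[]
Reconstructed level-order: [7, 24, 10, 8]


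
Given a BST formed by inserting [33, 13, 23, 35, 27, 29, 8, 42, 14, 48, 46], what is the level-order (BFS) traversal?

Tree insertion order: [33, 13, 23, 35, 27, 29, 8, 42, 14, 48, 46]
Tree (level-order array): [33, 13, 35, 8, 23, None, 42, None, None, 14, 27, None, 48, None, None, None, 29, 46]
BFS from the root, enqueuing left then right child of each popped node:
  queue [33] -> pop 33, enqueue [13, 35], visited so far: [33]
  queue [13, 35] -> pop 13, enqueue [8, 23], visited so far: [33, 13]
  queue [35, 8, 23] -> pop 35, enqueue [42], visited so far: [33, 13, 35]
  queue [8, 23, 42] -> pop 8, enqueue [none], visited so far: [33, 13, 35, 8]
  queue [23, 42] -> pop 23, enqueue [14, 27], visited so far: [33, 13, 35, 8, 23]
  queue [42, 14, 27] -> pop 42, enqueue [48], visited so far: [33, 13, 35, 8, 23, 42]
  queue [14, 27, 48] -> pop 14, enqueue [none], visited so far: [33, 13, 35, 8, 23, 42, 14]
  queue [27, 48] -> pop 27, enqueue [29], visited so far: [33, 13, 35, 8, 23, 42, 14, 27]
  queue [48, 29] -> pop 48, enqueue [46], visited so far: [33, 13, 35, 8, 23, 42, 14, 27, 48]
  queue [29, 46] -> pop 29, enqueue [none], visited so far: [33, 13, 35, 8, 23, 42, 14, 27, 48, 29]
  queue [46] -> pop 46, enqueue [none], visited so far: [33, 13, 35, 8, 23, 42, 14, 27, 48, 29, 46]
Result: [33, 13, 35, 8, 23, 42, 14, 27, 48, 29, 46]


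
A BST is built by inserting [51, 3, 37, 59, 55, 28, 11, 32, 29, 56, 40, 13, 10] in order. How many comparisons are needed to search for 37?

Search path for 37: 51 -> 3 -> 37
Found: True
Comparisons: 3


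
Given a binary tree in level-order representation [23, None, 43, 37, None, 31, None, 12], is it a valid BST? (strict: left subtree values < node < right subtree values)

Level-order array: [23, None, 43, 37, None, 31, None, 12]
Validate using subtree bounds (lo, hi): at each node, require lo < value < hi,
then recurse left with hi=value and right with lo=value.
Preorder trace (stopping at first violation):
  at node 23 with bounds (-inf, +inf): OK
  at node 43 with bounds (23, +inf): OK
  at node 37 with bounds (23, 43): OK
  at node 31 with bounds (23, 37): OK
  at node 12 with bounds (23, 31): VIOLATION
Node 12 violates its bound: not (23 < 12 < 31).
Result: Not a valid BST


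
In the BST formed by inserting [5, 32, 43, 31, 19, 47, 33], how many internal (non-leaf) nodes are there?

Tree built from: [5, 32, 43, 31, 19, 47, 33]
Tree (level-order array): [5, None, 32, 31, 43, 19, None, 33, 47]
Rule: An internal node has at least one child.
Per-node child counts:
  node 5: 1 child(ren)
  node 32: 2 child(ren)
  node 31: 1 child(ren)
  node 19: 0 child(ren)
  node 43: 2 child(ren)
  node 33: 0 child(ren)
  node 47: 0 child(ren)
Matching nodes: [5, 32, 31, 43]
Count of internal (non-leaf) nodes: 4


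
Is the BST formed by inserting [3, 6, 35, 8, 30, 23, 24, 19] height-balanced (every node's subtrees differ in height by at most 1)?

Tree (level-order array): [3, None, 6, None, 35, 8, None, None, 30, 23, None, 19, 24]
Definition: a tree is height-balanced if, at every node, |h(left) - h(right)| <= 1 (empty subtree has height -1).
Bottom-up per-node check:
  node 19: h_left=-1, h_right=-1, diff=0 [OK], height=0
  node 24: h_left=-1, h_right=-1, diff=0 [OK], height=0
  node 23: h_left=0, h_right=0, diff=0 [OK], height=1
  node 30: h_left=1, h_right=-1, diff=2 [FAIL (|1--1|=2 > 1)], height=2
  node 8: h_left=-1, h_right=2, diff=3 [FAIL (|-1-2|=3 > 1)], height=3
  node 35: h_left=3, h_right=-1, diff=4 [FAIL (|3--1|=4 > 1)], height=4
  node 6: h_left=-1, h_right=4, diff=5 [FAIL (|-1-4|=5 > 1)], height=5
  node 3: h_left=-1, h_right=5, diff=6 [FAIL (|-1-5|=6 > 1)], height=6
Node 30 violates the condition: |1 - -1| = 2 > 1.
Result: Not balanced


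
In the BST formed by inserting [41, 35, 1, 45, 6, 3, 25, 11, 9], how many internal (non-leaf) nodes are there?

Tree built from: [41, 35, 1, 45, 6, 3, 25, 11, 9]
Tree (level-order array): [41, 35, 45, 1, None, None, None, None, 6, 3, 25, None, None, 11, None, 9]
Rule: An internal node has at least one child.
Per-node child counts:
  node 41: 2 child(ren)
  node 35: 1 child(ren)
  node 1: 1 child(ren)
  node 6: 2 child(ren)
  node 3: 0 child(ren)
  node 25: 1 child(ren)
  node 11: 1 child(ren)
  node 9: 0 child(ren)
  node 45: 0 child(ren)
Matching nodes: [41, 35, 1, 6, 25, 11]
Count of internal (non-leaf) nodes: 6


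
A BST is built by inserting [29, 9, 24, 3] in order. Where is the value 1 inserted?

Starting tree (level order): [29, 9, None, 3, 24]
Insertion path: 29 -> 9 -> 3
Result: insert 1 as left child of 3
Final tree (level order): [29, 9, None, 3, 24, 1]


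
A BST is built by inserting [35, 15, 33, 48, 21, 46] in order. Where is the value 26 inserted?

Starting tree (level order): [35, 15, 48, None, 33, 46, None, 21]
Insertion path: 35 -> 15 -> 33 -> 21
Result: insert 26 as right child of 21
Final tree (level order): [35, 15, 48, None, 33, 46, None, 21, None, None, None, None, 26]


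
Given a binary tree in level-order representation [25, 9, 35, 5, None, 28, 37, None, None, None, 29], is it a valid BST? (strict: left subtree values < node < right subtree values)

Level-order array: [25, 9, 35, 5, None, 28, 37, None, None, None, 29]
Validate using subtree bounds (lo, hi): at each node, require lo < value < hi,
then recurse left with hi=value and right with lo=value.
Preorder trace (stopping at first violation):
  at node 25 with bounds (-inf, +inf): OK
  at node 9 with bounds (-inf, 25): OK
  at node 5 with bounds (-inf, 9): OK
  at node 35 with bounds (25, +inf): OK
  at node 28 with bounds (25, 35): OK
  at node 29 with bounds (28, 35): OK
  at node 37 with bounds (35, +inf): OK
No violation found at any node.
Result: Valid BST


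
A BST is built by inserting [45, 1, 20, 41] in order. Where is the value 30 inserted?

Starting tree (level order): [45, 1, None, None, 20, None, 41]
Insertion path: 45 -> 1 -> 20 -> 41
Result: insert 30 as left child of 41
Final tree (level order): [45, 1, None, None, 20, None, 41, 30]


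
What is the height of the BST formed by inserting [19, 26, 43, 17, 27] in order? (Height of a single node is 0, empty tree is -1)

Insertion order: [19, 26, 43, 17, 27]
Tree (level-order array): [19, 17, 26, None, None, None, 43, 27]
Compute height bottom-up (empty subtree = -1):
  height(17) = 1 + max(-1, -1) = 0
  height(27) = 1 + max(-1, -1) = 0
  height(43) = 1 + max(0, -1) = 1
  height(26) = 1 + max(-1, 1) = 2
  height(19) = 1 + max(0, 2) = 3
Height = 3


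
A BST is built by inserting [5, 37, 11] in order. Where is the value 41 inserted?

Starting tree (level order): [5, None, 37, 11]
Insertion path: 5 -> 37
Result: insert 41 as right child of 37
Final tree (level order): [5, None, 37, 11, 41]


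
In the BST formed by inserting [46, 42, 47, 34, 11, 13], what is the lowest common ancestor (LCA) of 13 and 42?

Tree insertion order: [46, 42, 47, 34, 11, 13]
Tree (level-order array): [46, 42, 47, 34, None, None, None, 11, None, None, 13]
In a BST, the LCA of p=13, q=42 is the first node v on the
root-to-leaf path with p <= v <= q (go left if both < v, right if both > v).
Walk from root:
  at 46: both 13 and 42 < 46, go left
  at 42: 13 <= 42 <= 42, this is the LCA
LCA = 42


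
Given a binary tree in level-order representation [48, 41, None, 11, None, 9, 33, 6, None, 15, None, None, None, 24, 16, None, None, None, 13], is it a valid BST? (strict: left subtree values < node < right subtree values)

Level-order array: [48, 41, None, 11, None, 9, 33, 6, None, 15, None, None, None, 24, 16, None, None, None, 13]
Validate using subtree bounds (lo, hi): at each node, require lo < value < hi,
then recurse left with hi=value and right with lo=value.
Preorder trace (stopping at first violation):
  at node 48 with bounds (-inf, +inf): OK
  at node 41 with bounds (-inf, 48): OK
  at node 11 with bounds (-inf, 41): OK
  at node 9 with bounds (-inf, 11): OK
  at node 6 with bounds (-inf, 9): OK
  at node 33 with bounds (11, 41): OK
  at node 15 with bounds (11, 33): OK
  at node 24 with bounds (11, 15): VIOLATION
Node 24 violates its bound: not (11 < 24 < 15).
Result: Not a valid BST


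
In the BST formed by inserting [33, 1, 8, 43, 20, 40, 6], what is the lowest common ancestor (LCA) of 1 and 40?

Tree insertion order: [33, 1, 8, 43, 20, 40, 6]
Tree (level-order array): [33, 1, 43, None, 8, 40, None, 6, 20]
In a BST, the LCA of p=1, q=40 is the first node v on the
root-to-leaf path with p <= v <= q (go left if both < v, right if both > v).
Walk from root:
  at 33: 1 <= 33 <= 40, this is the LCA
LCA = 33


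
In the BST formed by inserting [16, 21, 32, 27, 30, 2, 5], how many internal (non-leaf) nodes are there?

Tree built from: [16, 21, 32, 27, 30, 2, 5]
Tree (level-order array): [16, 2, 21, None, 5, None, 32, None, None, 27, None, None, 30]
Rule: An internal node has at least one child.
Per-node child counts:
  node 16: 2 child(ren)
  node 2: 1 child(ren)
  node 5: 0 child(ren)
  node 21: 1 child(ren)
  node 32: 1 child(ren)
  node 27: 1 child(ren)
  node 30: 0 child(ren)
Matching nodes: [16, 2, 21, 32, 27]
Count of internal (non-leaf) nodes: 5


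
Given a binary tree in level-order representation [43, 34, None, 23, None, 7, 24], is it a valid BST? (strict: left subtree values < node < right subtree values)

Level-order array: [43, 34, None, 23, None, 7, 24]
Validate using subtree bounds (lo, hi): at each node, require lo < value < hi,
then recurse left with hi=value and right with lo=value.
Preorder trace (stopping at first violation):
  at node 43 with bounds (-inf, +inf): OK
  at node 34 with bounds (-inf, 43): OK
  at node 23 with bounds (-inf, 34): OK
  at node 7 with bounds (-inf, 23): OK
  at node 24 with bounds (23, 34): OK
No violation found at any node.
Result: Valid BST


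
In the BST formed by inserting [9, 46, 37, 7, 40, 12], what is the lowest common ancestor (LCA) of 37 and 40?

Tree insertion order: [9, 46, 37, 7, 40, 12]
Tree (level-order array): [9, 7, 46, None, None, 37, None, 12, 40]
In a BST, the LCA of p=37, q=40 is the first node v on the
root-to-leaf path with p <= v <= q (go left if both < v, right if both > v).
Walk from root:
  at 9: both 37 and 40 > 9, go right
  at 46: both 37 and 40 < 46, go left
  at 37: 37 <= 37 <= 40, this is the LCA
LCA = 37


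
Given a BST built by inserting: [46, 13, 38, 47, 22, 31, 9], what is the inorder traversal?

Tree insertion order: [46, 13, 38, 47, 22, 31, 9]
Tree (level-order array): [46, 13, 47, 9, 38, None, None, None, None, 22, None, None, 31]
Inorder traversal: [9, 13, 22, 31, 38, 46, 47]


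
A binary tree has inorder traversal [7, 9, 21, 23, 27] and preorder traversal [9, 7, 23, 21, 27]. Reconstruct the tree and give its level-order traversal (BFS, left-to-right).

Inorder:  [7, 9, 21, 23, 27]
Preorder: [9, 7, 23, 21, 27]
Algorithm: preorder visits root first, so consume preorder in order;
for each root, split the current inorder slice at that value into
left-subtree inorder and right-subtree inorder, then recurse.
Recursive splits:
  root=9; inorder splits into left=[7], right=[21, 23, 27]
  root=7; inorder splits into left=[], right=[]
  root=23; inorder splits into left=[21], right=[27]
  root=21; inorder splits into left=[], right=[]
  root=27; inorder splits into left=[], right=[]
Reconstructed level-order: [9, 7, 23, 21, 27]


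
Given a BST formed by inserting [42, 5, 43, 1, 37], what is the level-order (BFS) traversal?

Tree insertion order: [42, 5, 43, 1, 37]
Tree (level-order array): [42, 5, 43, 1, 37]
BFS from the root, enqueuing left then right child of each popped node:
  queue [42] -> pop 42, enqueue [5, 43], visited so far: [42]
  queue [5, 43] -> pop 5, enqueue [1, 37], visited so far: [42, 5]
  queue [43, 1, 37] -> pop 43, enqueue [none], visited so far: [42, 5, 43]
  queue [1, 37] -> pop 1, enqueue [none], visited so far: [42, 5, 43, 1]
  queue [37] -> pop 37, enqueue [none], visited so far: [42, 5, 43, 1, 37]
Result: [42, 5, 43, 1, 37]


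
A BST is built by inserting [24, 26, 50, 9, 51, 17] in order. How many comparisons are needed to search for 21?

Search path for 21: 24 -> 9 -> 17
Found: False
Comparisons: 3


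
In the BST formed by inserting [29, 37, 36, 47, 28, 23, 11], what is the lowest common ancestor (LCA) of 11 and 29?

Tree insertion order: [29, 37, 36, 47, 28, 23, 11]
Tree (level-order array): [29, 28, 37, 23, None, 36, 47, 11]
In a BST, the LCA of p=11, q=29 is the first node v on the
root-to-leaf path with p <= v <= q (go left if both < v, right if both > v).
Walk from root:
  at 29: 11 <= 29 <= 29, this is the LCA
LCA = 29


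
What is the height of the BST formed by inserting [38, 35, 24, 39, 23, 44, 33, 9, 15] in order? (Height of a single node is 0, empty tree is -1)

Insertion order: [38, 35, 24, 39, 23, 44, 33, 9, 15]
Tree (level-order array): [38, 35, 39, 24, None, None, 44, 23, 33, None, None, 9, None, None, None, None, 15]
Compute height bottom-up (empty subtree = -1):
  height(15) = 1 + max(-1, -1) = 0
  height(9) = 1 + max(-1, 0) = 1
  height(23) = 1 + max(1, -1) = 2
  height(33) = 1 + max(-1, -1) = 0
  height(24) = 1 + max(2, 0) = 3
  height(35) = 1 + max(3, -1) = 4
  height(44) = 1 + max(-1, -1) = 0
  height(39) = 1 + max(-1, 0) = 1
  height(38) = 1 + max(4, 1) = 5
Height = 5


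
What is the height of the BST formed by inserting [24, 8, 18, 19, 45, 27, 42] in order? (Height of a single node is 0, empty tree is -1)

Insertion order: [24, 8, 18, 19, 45, 27, 42]
Tree (level-order array): [24, 8, 45, None, 18, 27, None, None, 19, None, 42]
Compute height bottom-up (empty subtree = -1):
  height(19) = 1 + max(-1, -1) = 0
  height(18) = 1 + max(-1, 0) = 1
  height(8) = 1 + max(-1, 1) = 2
  height(42) = 1 + max(-1, -1) = 0
  height(27) = 1 + max(-1, 0) = 1
  height(45) = 1 + max(1, -1) = 2
  height(24) = 1 + max(2, 2) = 3
Height = 3


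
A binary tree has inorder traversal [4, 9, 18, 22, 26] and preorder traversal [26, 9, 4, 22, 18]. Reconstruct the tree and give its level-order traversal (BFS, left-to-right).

Inorder:  [4, 9, 18, 22, 26]
Preorder: [26, 9, 4, 22, 18]
Algorithm: preorder visits root first, so consume preorder in order;
for each root, split the current inorder slice at that value into
left-subtree inorder and right-subtree inorder, then recurse.
Recursive splits:
  root=26; inorder splits into left=[4, 9, 18, 22], right=[]
  root=9; inorder splits into left=[4], right=[18, 22]
  root=4; inorder splits into left=[], right=[]
  root=22; inorder splits into left=[18], right=[]
  root=18; inorder splits into left=[], right=[]
Reconstructed level-order: [26, 9, 4, 22, 18]


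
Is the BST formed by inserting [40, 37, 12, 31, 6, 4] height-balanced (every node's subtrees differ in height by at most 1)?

Tree (level-order array): [40, 37, None, 12, None, 6, 31, 4]
Definition: a tree is height-balanced if, at every node, |h(left) - h(right)| <= 1 (empty subtree has height -1).
Bottom-up per-node check:
  node 4: h_left=-1, h_right=-1, diff=0 [OK], height=0
  node 6: h_left=0, h_right=-1, diff=1 [OK], height=1
  node 31: h_left=-1, h_right=-1, diff=0 [OK], height=0
  node 12: h_left=1, h_right=0, diff=1 [OK], height=2
  node 37: h_left=2, h_right=-1, diff=3 [FAIL (|2--1|=3 > 1)], height=3
  node 40: h_left=3, h_right=-1, diff=4 [FAIL (|3--1|=4 > 1)], height=4
Node 37 violates the condition: |2 - -1| = 3 > 1.
Result: Not balanced


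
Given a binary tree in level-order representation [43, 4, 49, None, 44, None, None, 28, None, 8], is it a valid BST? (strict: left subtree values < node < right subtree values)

Level-order array: [43, 4, 49, None, 44, None, None, 28, None, 8]
Validate using subtree bounds (lo, hi): at each node, require lo < value < hi,
then recurse left with hi=value and right with lo=value.
Preorder trace (stopping at first violation):
  at node 43 with bounds (-inf, +inf): OK
  at node 4 with bounds (-inf, 43): OK
  at node 44 with bounds (4, 43): VIOLATION
Node 44 violates its bound: not (4 < 44 < 43).
Result: Not a valid BST


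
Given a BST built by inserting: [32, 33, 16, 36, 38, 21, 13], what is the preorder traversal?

Tree insertion order: [32, 33, 16, 36, 38, 21, 13]
Tree (level-order array): [32, 16, 33, 13, 21, None, 36, None, None, None, None, None, 38]
Preorder traversal: [32, 16, 13, 21, 33, 36, 38]


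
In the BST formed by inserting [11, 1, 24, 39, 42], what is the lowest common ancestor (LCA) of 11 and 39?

Tree insertion order: [11, 1, 24, 39, 42]
Tree (level-order array): [11, 1, 24, None, None, None, 39, None, 42]
In a BST, the LCA of p=11, q=39 is the first node v on the
root-to-leaf path with p <= v <= q (go left if both < v, right if both > v).
Walk from root:
  at 11: 11 <= 11 <= 39, this is the LCA
LCA = 11


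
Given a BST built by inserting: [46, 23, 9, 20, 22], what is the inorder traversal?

Tree insertion order: [46, 23, 9, 20, 22]
Tree (level-order array): [46, 23, None, 9, None, None, 20, None, 22]
Inorder traversal: [9, 20, 22, 23, 46]


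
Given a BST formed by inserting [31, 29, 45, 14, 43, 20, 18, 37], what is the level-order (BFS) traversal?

Tree insertion order: [31, 29, 45, 14, 43, 20, 18, 37]
Tree (level-order array): [31, 29, 45, 14, None, 43, None, None, 20, 37, None, 18]
BFS from the root, enqueuing left then right child of each popped node:
  queue [31] -> pop 31, enqueue [29, 45], visited so far: [31]
  queue [29, 45] -> pop 29, enqueue [14], visited so far: [31, 29]
  queue [45, 14] -> pop 45, enqueue [43], visited so far: [31, 29, 45]
  queue [14, 43] -> pop 14, enqueue [20], visited so far: [31, 29, 45, 14]
  queue [43, 20] -> pop 43, enqueue [37], visited so far: [31, 29, 45, 14, 43]
  queue [20, 37] -> pop 20, enqueue [18], visited so far: [31, 29, 45, 14, 43, 20]
  queue [37, 18] -> pop 37, enqueue [none], visited so far: [31, 29, 45, 14, 43, 20, 37]
  queue [18] -> pop 18, enqueue [none], visited so far: [31, 29, 45, 14, 43, 20, 37, 18]
Result: [31, 29, 45, 14, 43, 20, 37, 18]


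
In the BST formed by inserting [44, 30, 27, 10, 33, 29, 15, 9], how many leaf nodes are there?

Tree built from: [44, 30, 27, 10, 33, 29, 15, 9]
Tree (level-order array): [44, 30, None, 27, 33, 10, 29, None, None, 9, 15]
Rule: A leaf has 0 children.
Per-node child counts:
  node 44: 1 child(ren)
  node 30: 2 child(ren)
  node 27: 2 child(ren)
  node 10: 2 child(ren)
  node 9: 0 child(ren)
  node 15: 0 child(ren)
  node 29: 0 child(ren)
  node 33: 0 child(ren)
Matching nodes: [9, 15, 29, 33]
Count of leaf nodes: 4


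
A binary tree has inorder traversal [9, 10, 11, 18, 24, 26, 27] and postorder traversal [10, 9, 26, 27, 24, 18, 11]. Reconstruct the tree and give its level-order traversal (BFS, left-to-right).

Inorder:   [9, 10, 11, 18, 24, 26, 27]
Postorder: [10, 9, 26, 27, 24, 18, 11]
Algorithm: postorder visits root last, so walk postorder right-to-left;
each value is the root of the current inorder slice — split it at that
value, recurse on the right subtree first, then the left.
Recursive splits:
  root=11; inorder splits into left=[9, 10], right=[18, 24, 26, 27]
  root=18; inorder splits into left=[], right=[24, 26, 27]
  root=24; inorder splits into left=[], right=[26, 27]
  root=27; inorder splits into left=[26], right=[]
  root=26; inorder splits into left=[], right=[]
  root=9; inorder splits into left=[], right=[10]
  root=10; inorder splits into left=[], right=[]
Reconstructed level-order: [11, 9, 18, 10, 24, 27, 26]


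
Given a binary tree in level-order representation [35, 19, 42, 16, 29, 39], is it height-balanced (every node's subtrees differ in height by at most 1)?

Tree (level-order array): [35, 19, 42, 16, 29, 39]
Definition: a tree is height-balanced if, at every node, |h(left) - h(right)| <= 1 (empty subtree has height -1).
Bottom-up per-node check:
  node 16: h_left=-1, h_right=-1, diff=0 [OK], height=0
  node 29: h_left=-1, h_right=-1, diff=0 [OK], height=0
  node 19: h_left=0, h_right=0, diff=0 [OK], height=1
  node 39: h_left=-1, h_right=-1, diff=0 [OK], height=0
  node 42: h_left=0, h_right=-1, diff=1 [OK], height=1
  node 35: h_left=1, h_right=1, diff=0 [OK], height=2
All nodes satisfy the balance condition.
Result: Balanced


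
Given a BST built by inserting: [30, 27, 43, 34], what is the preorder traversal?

Tree insertion order: [30, 27, 43, 34]
Tree (level-order array): [30, 27, 43, None, None, 34]
Preorder traversal: [30, 27, 43, 34]


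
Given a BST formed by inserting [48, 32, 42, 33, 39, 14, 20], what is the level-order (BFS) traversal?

Tree insertion order: [48, 32, 42, 33, 39, 14, 20]
Tree (level-order array): [48, 32, None, 14, 42, None, 20, 33, None, None, None, None, 39]
BFS from the root, enqueuing left then right child of each popped node:
  queue [48] -> pop 48, enqueue [32], visited so far: [48]
  queue [32] -> pop 32, enqueue [14, 42], visited so far: [48, 32]
  queue [14, 42] -> pop 14, enqueue [20], visited so far: [48, 32, 14]
  queue [42, 20] -> pop 42, enqueue [33], visited so far: [48, 32, 14, 42]
  queue [20, 33] -> pop 20, enqueue [none], visited so far: [48, 32, 14, 42, 20]
  queue [33] -> pop 33, enqueue [39], visited so far: [48, 32, 14, 42, 20, 33]
  queue [39] -> pop 39, enqueue [none], visited so far: [48, 32, 14, 42, 20, 33, 39]
Result: [48, 32, 14, 42, 20, 33, 39]


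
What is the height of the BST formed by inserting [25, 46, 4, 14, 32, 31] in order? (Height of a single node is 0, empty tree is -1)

Insertion order: [25, 46, 4, 14, 32, 31]
Tree (level-order array): [25, 4, 46, None, 14, 32, None, None, None, 31]
Compute height bottom-up (empty subtree = -1):
  height(14) = 1 + max(-1, -1) = 0
  height(4) = 1 + max(-1, 0) = 1
  height(31) = 1 + max(-1, -1) = 0
  height(32) = 1 + max(0, -1) = 1
  height(46) = 1 + max(1, -1) = 2
  height(25) = 1 + max(1, 2) = 3
Height = 3


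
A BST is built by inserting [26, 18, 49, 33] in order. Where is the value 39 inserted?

Starting tree (level order): [26, 18, 49, None, None, 33]
Insertion path: 26 -> 49 -> 33
Result: insert 39 as right child of 33
Final tree (level order): [26, 18, 49, None, None, 33, None, None, 39]


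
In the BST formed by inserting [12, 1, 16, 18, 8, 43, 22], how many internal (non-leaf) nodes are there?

Tree built from: [12, 1, 16, 18, 8, 43, 22]
Tree (level-order array): [12, 1, 16, None, 8, None, 18, None, None, None, 43, 22]
Rule: An internal node has at least one child.
Per-node child counts:
  node 12: 2 child(ren)
  node 1: 1 child(ren)
  node 8: 0 child(ren)
  node 16: 1 child(ren)
  node 18: 1 child(ren)
  node 43: 1 child(ren)
  node 22: 0 child(ren)
Matching nodes: [12, 1, 16, 18, 43]
Count of internal (non-leaf) nodes: 5


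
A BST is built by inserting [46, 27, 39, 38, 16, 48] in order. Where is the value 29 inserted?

Starting tree (level order): [46, 27, 48, 16, 39, None, None, None, None, 38]
Insertion path: 46 -> 27 -> 39 -> 38
Result: insert 29 as left child of 38
Final tree (level order): [46, 27, 48, 16, 39, None, None, None, None, 38, None, 29]


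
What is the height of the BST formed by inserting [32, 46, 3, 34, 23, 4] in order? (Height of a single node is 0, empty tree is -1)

Insertion order: [32, 46, 3, 34, 23, 4]
Tree (level-order array): [32, 3, 46, None, 23, 34, None, 4]
Compute height bottom-up (empty subtree = -1):
  height(4) = 1 + max(-1, -1) = 0
  height(23) = 1 + max(0, -1) = 1
  height(3) = 1 + max(-1, 1) = 2
  height(34) = 1 + max(-1, -1) = 0
  height(46) = 1 + max(0, -1) = 1
  height(32) = 1 + max(2, 1) = 3
Height = 3


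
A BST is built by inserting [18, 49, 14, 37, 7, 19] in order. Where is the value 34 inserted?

Starting tree (level order): [18, 14, 49, 7, None, 37, None, None, None, 19]
Insertion path: 18 -> 49 -> 37 -> 19
Result: insert 34 as right child of 19
Final tree (level order): [18, 14, 49, 7, None, 37, None, None, None, 19, None, None, 34]


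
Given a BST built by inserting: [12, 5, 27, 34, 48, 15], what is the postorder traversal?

Tree insertion order: [12, 5, 27, 34, 48, 15]
Tree (level-order array): [12, 5, 27, None, None, 15, 34, None, None, None, 48]
Postorder traversal: [5, 15, 48, 34, 27, 12]


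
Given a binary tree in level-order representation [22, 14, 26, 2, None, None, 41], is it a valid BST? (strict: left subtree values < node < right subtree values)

Level-order array: [22, 14, 26, 2, None, None, 41]
Validate using subtree bounds (lo, hi): at each node, require lo < value < hi,
then recurse left with hi=value and right with lo=value.
Preorder trace (stopping at first violation):
  at node 22 with bounds (-inf, +inf): OK
  at node 14 with bounds (-inf, 22): OK
  at node 2 with bounds (-inf, 14): OK
  at node 26 with bounds (22, +inf): OK
  at node 41 with bounds (26, +inf): OK
No violation found at any node.
Result: Valid BST


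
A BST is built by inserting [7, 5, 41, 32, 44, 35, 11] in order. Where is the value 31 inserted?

Starting tree (level order): [7, 5, 41, None, None, 32, 44, 11, 35]
Insertion path: 7 -> 41 -> 32 -> 11
Result: insert 31 as right child of 11
Final tree (level order): [7, 5, 41, None, None, 32, 44, 11, 35, None, None, None, 31]


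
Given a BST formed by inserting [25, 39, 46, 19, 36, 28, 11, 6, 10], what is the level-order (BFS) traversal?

Tree insertion order: [25, 39, 46, 19, 36, 28, 11, 6, 10]
Tree (level-order array): [25, 19, 39, 11, None, 36, 46, 6, None, 28, None, None, None, None, 10]
BFS from the root, enqueuing left then right child of each popped node:
  queue [25] -> pop 25, enqueue [19, 39], visited so far: [25]
  queue [19, 39] -> pop 19, enqueue [11], visited so far: [25, 19]
  queue [39, 11] -> pop 39, enqueue [36, 46], visited so far: [25, 19, 39]
  queue [11, 36, 46] -> pop 11, enqueue [6], visited so far: [25, 19, 39, 11]
  queue [36, 46, 6] -> pop 36, enqueue [28], visited so far: [25, 19, 39, 11, 36]
  queue [46, 6, 28] -> pop 46, enqueue [none], visited so far: [25, 19, 39, 11, 36, 46]
  queue [6, 28] -> pop 6, enqueue [10], visited so far: [25, 19, 39, 11, 36, 46, 6]
  queue [28, 10] -> pop 28, enqueue [none], visited so far: [25, 19, 39, 11, 36, 46, 6, 28]
  queue [10] -> pop 10, enqueue [none], visited so far: [25, 19, 39, 11, 36, 46, 6, 28, 10]
Result: [25, 19, 39, 11, 36, 46, 6, 28, 10]


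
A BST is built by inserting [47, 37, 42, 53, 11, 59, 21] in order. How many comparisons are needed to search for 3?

Search path for 3: 47 -> 37 -> 11
Found: False
Comparisons: 3


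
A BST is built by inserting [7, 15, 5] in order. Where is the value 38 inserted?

Starting tree (level order): [7, 5, 15]
Insertion path: 7 -> 15
Result: insert 38 as right child of 15
Final tree (level order): [7, 5, 15, None, None, None, 38]


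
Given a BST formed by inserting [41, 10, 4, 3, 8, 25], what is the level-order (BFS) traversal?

Tree insertion order: [41, 10, 4, 3, 8, 25]
Tree (level-order array): [41, 10, None, 4, 25, 3, 8]
BFS from the root, enqueuing left then right child of each popped node:
  queue [41] -> pop 41, enqueue [10], visited so far: [41]
  queue [10] -> pop 10, enqueue [4, 25], visited so far: [41, 10]
  queue [4, 25] -> pop 4, enqueue [3, 8], visited so far: [41, 10, 4]
  queue [25, 3, 8] -> pop 25, enqueue [none], visited so far: [41, 10, 4, 25]
  queue [3, 8] -> pop 3, enqueue [none], visited so far: [41, 10, 4, 25, 3]
  queue [8] -> pop 8, enqueue [none], visited so far: [41, 10, 4, 25, 3, 8]
Result: [41, 10, 4, 25, 3, 8]


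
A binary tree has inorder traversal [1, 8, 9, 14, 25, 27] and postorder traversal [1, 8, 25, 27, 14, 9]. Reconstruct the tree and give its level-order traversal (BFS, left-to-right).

Inorder:   [1, 8, 9, 14, 25, 27]
Postorder: [1, 8, 25, 27, 14, 9]
Algorithm: postorder visits root last, so walk postorder right-to-left;
each value is the root of the current inorder slice — split it at that
value, recurse on the right subtree first, then the left.
Recursive splits:
  root=9; inorder splits into left=[1, 8], right=[14, 25, 27]
  root=14; inorder splits into left=[], right=[25, 27]
  root=27; inorder splits into left=[25], right=[]
  root=25; inorder splits into left=[], right=[]
  root=8; inorder splits into left=[1], right=[]
  root=1; inorder splits into left=[], right=[]
Reconstructed level-order: [9, 8, 14, 1, 27, 25]


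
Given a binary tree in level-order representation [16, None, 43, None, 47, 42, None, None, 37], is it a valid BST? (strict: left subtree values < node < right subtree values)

Level-order array: [16, None, 43, None, 47, 42, None, None, 37]
Validate using subtree bounds (lo, hi): at each node, require lo < value < hi,
then recurse left with hi=value and right with lo=value.
Preorder trace (stopping at first violation):
  at node 16 with bounds (-inf, +inf): OK
  at node 43 with bounds (16, +inf): OK
  at node 47 with bounds (43, +inf): OK
  at node 42 with bounds (43, 47): VIOLATION
Node 42 violates its bound: not (43 < 42 < 47).
Result: Not a valid BST


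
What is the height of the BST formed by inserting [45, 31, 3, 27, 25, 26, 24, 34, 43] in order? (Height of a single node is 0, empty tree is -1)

Insertion order: [45, 31, 3, 27, 25, 26, 24, 34, 43]
Tree (level-order array): [45, 31, None, 3, 34, None, 27, None, 43, 25, None, None, None, 24, 26]
Compute height bottom-up (empty subtree = -1):
  height(24) = 1 + max(-1, -1) = 0
  height(26) = 1 + max(-1, -1) = 0
  height(25) = 1 + max(0, 0) = 1
  height(27) = 1 + max(1, -1) = 2
  height(3) = 1 + max(-1, 2) = 3
  height(43) = 1 + max(-1, -1) = 0
  height(34) = 1 + max(-1, 0) = 1
  height(31) = 1 + max(3, 1) = 4
  height(45) = 1 + max(4, -1) = 5
Height = 5


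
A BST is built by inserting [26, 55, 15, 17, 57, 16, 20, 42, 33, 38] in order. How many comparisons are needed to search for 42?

Search path for 42: 26 -> 55 -> 42
Found: True
Comparisons: 3


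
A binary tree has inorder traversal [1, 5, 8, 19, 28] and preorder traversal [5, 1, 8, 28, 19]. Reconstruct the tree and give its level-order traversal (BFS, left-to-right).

Inorder:  [1, 5, 8, 19, 28]
Preorder: [5, 1, 8, 28, 19]
Algorithm: preorder visits root first, so consume preorder in order;
for each root, split the current inorder slice at that value into
left-subtree inorder and right-subtree inorder, then recurse.
Recursive splits:
  root=5; inorder splits into left=[1], right=[8, 19, 28]
  root=1; inorder splits into left=[], right=[]
  root=8; inorder splits into left=[], right=[19, 28]
  root=28; inorder splits into left=[19], right=[]
  root=19; inorder splits into left=[], right=[]
Reconstructed level-order: [5, 1, 8, 28, 19]


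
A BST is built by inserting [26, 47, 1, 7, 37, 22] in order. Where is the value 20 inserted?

Starting tree (level order): [26, 1, 47, None, 7, 37, None, None, 22]
Insertion path: 26 -> 1 -> 7 -> 22
Result: insert 20 as left child of 22
Final tree (level order): [26, 1, 47, None, 7, 37, None, None, 22, None, None, 20]


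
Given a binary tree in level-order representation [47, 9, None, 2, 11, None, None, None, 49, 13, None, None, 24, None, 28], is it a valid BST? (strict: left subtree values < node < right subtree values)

Level-order array: [47, 9, None, 2, 11, None, None, None, 49, 13, None, None, 24, None, 28]
Validate using subtree bounds (lo, hi): at each node, require lo < value < hi,
then recurse left with hi=value and right with lo=value.
Preorder trace (stopping at first violation):
  at node 47 with bounds (-inf, +inf): OK
  at node 9 with bounds (-inf, 47): OK
  at node 2 with bounds (-inf, 9): OK
  at node 11 with bounds (9, 47): OK
  at node 49 with bounds (11, 47): VIOLATION
Node 49 violates its bound: not (11 < 49 < 47).
Result: Not a valid BST


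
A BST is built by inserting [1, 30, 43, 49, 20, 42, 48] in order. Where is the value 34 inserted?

Starting tree (level order): [1, None, 30, 20, 43, None, None, 42, 49, None, None, 48]
Insertion path: 1 -> 30 -> 43 -> 42
Result: insert 34 as left child of 42
Final tree (level order): [1, None, 30, 20, 43, None, None, 42, 49, 34, None, 48]


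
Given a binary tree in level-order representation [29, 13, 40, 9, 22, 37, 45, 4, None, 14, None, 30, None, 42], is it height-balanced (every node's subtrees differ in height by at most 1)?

Tree (level-order array): [29, 13, 40, 9, 22, 37, 45, 4, None, 14, None, 30, None, 42]
Definition: a tree is height-balanced if, at every node, |h(left) - h(right)| <= 1 (empty subtree has height -1).
Bottom-up per-node check:
  node 4: h_left=-1, h_right=-1, diff=0 [OK], height=0
  node 9: h_left=0, h_right=-1, diff=1 [OK], height=1
  node 14: h_left=-1, h_right=-1, diff=0 [OK], height=0
  node 22: h_left=0, h_right=-1, diff=1 [OK], height=1
  node 13: h_left=1, h_right=1, diff=0 [OK], height=2
  node 30: h_left=-1, h_right=-1, diff=0 [OK], height=0
  node 37: h_left=0, h_right=-1, diff=1 [OK], height=1
  node 42: h_left=-1, h_right=-1, diff=0 [OK], height=0
  node 45: h_left=0, h_right=-1, diff=1 [OK], height=1
  node 40: h_left=1, h_right=1, diff=0 [OK], height=2
  node 29: h_left=2, h_right=2, diff=0 [OK], height=3
All nodes satisfy the balance condition.
Result: Balanced


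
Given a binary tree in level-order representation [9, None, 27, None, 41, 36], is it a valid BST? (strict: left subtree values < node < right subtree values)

Level-order array: [9, None, 27, None, 41, 36]
Validate using subtree bounds (lo, hi): at each node, require lo < value < hi,
then recurse left with hi=value and right with lo=value.
Preorder trace (stopping at first violation):
  at node 9 with bounds (-inf, +inf): OK
  at node 27 with bounds (9, +inf): OK
  at node 41 with bounds (27, +inf): OK
  at node 36 with bounds (27, 41): OK
No violation found at any node.
Result: Valid BST


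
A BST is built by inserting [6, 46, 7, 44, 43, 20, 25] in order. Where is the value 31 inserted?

Starting tree (level order): [6, None, 46, 7, None, None, 44, 43, None, 20, None, None, 25]
Insertion path: 6 -> 46 -> 7 -> 44 -> 43 -> 20 -> 25
Result: insert 31 as right child of 25
Final tree (level order): [6, None, 46, 7, None, None, 44, 43, None, 20, None, None, 25, None, 31]


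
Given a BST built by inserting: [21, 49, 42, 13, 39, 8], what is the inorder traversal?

Tree insertion order: [21, 49, 42, 13, 39, 8]
Tree (level-order array): [21, 13, 49, 8, None, 42, None, None, None, 39]
Inorder traversal: [8, 13, 21, 39, 42, 49]


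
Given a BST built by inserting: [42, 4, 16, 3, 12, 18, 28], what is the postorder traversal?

Tree insertion order: [42, 4, 16, 3, 12, 18, 28]
Tree (level-order array): [42, 4, None, 3, 16, None, None, 12, 18, None, None, None, 28]
Postorder traversal: [3, 12, 28, 18, 16, 4, 42]


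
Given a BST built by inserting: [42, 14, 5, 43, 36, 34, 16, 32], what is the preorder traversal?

Tree insertion order: [42, 14, 5, 43, 36, 34, 16, 32]
Tree (level-order array): [42, 14, 43, 5, 36, None, None, None, None, 34, None, 16, None, None, 32]
Preorder traversal: [42, 14, 5, 36, 34, 16, 32, 43]


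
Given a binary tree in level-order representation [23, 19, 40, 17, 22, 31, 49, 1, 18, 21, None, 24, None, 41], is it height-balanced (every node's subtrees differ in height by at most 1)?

Tree (level-order array): [23, 19, 40, 17, 22, 31, 49, 1, 18, 21, None, 24, None, 41]
Definition: a tree is height-balanced if, at every node, |h(left) - h(right)| <= 1 (empty subtree has height -1).
Bottom-up per-node check:
  node 1: h_left=-1, h_right=-1, diff=0 [OK], height=0
  node 18: h_left=-1, h_right=-1, diff=0 [OK], height=0
  node 17: h_left=0, h_right=0, diff=0 [OK], height=1
  node 21: h_left=-1, h_right=-1, diff=0 [OK], height=0
  node 22: h_left=0, h_right=-1, diff=1 [OK], height=1
  node 19: h_left=1, h_right=1, diff=0 [OK], height=2
  node 24: h_left=-1, h_right=-1, diff=0 [OK], height=0
  node 31: h_left=0, h_right=-1, diff=1 [OK], height=1
  node 41: h_left=-1, h_right=-1, diff=0 [OK], height=0
  node 49: h_left=0, h_right=-1, diff=1 [OK], height=1
  node 40: h_left=1, h_right=1, diff=0 [OK], height=2
  node 23: h_left=2, h_right=2, diff=0 [OK], height=3
All nodes satisfy the balance condition.
Result: Balanced


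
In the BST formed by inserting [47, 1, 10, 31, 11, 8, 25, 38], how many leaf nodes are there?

Tree built from: [47, 1, 10, 31, 11, 8, 25, 38]
Tree (level-order array): [47, 1, None, None, 10, 8, 31, None, None, 11, 38, None, 25]
Rule: A leaf has 0 children.
Per-node child counts:
  node 47: 1 child(ren)
  node 1: 1 child(ren)
  node 10: 2 child(ren)
  node 8: 0 child(ren)
  node 31: 2 child(ren)
  node 11: 1 child(ren)
  node 25: 0 child(ren)
  node 38: 0 child(ren)
Matching nodes: [8, 25, 38]
Count of leaf nodes: 3


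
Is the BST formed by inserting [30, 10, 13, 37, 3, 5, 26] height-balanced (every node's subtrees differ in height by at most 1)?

Tree (level-order array): [30, 10, 37, 3, 13, None, None, None, 5, None, 26]
Definition: a tree is height-balanced if, at every node, |h(left) - h(right)| <= 1 (empty subtree has height -1).
Bottom-up per-node check:
  node 5: h_left=-1, h_right=-1, diff=0 [OK], height=0
  node 3: h_left=-1, h_right=0, diff=1 [OK], height=1
  node 26: h_left=-1, h_right=-1, diff=0 [OK], height=0
  node 13: h_left=-1, h_right=0, diff=1 [OK], height=1
  node 10: h_left=1, h_right=1, diff=0 [OK], height=2
  node 37: h_left=-1, h_right=-1, diff=0 [OK], height=0
  node 30: h_left=2, h_right=0, diff=2 [FAIL (|2-0|=2 > 1)], height=3
Node 30 violates the condition: |2 - 0| = 2 > 1.
Result: Not balanced


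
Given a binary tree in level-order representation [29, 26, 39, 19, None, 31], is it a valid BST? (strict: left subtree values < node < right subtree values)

Level-order array: [29, 26, 39, 19, None, 31]
Validate using subtree bounds (lo, hi): at each node, require lo < value < hi,
then recurse left with hi=value and right with lo=value.
Preorder trace (stopping at first violation):
  at node 29 with bounds (-inf, +inf): OK
  at node 26 with bounds (-inf, 29): OK
  at node 19 with bounds (-inf, 26): OK
  at node 39 with bounds (29, +inf): OK
  at node 31 with bounds (29, 39): OK
No violation found at any node.
Result: Valid BST
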